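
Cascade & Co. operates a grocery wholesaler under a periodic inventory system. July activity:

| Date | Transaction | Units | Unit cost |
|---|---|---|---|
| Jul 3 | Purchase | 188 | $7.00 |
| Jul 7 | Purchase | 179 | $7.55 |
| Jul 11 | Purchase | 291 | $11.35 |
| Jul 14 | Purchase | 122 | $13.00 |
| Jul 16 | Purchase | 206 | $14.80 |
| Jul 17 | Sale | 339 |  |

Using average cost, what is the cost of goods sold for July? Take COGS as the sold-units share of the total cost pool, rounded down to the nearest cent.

Jul 17, sell 339: 339/986 × $10,605.10 → $3,646.17
Ending inventory (cost pool remaining) = $6,958.93

COGS = $3,646.17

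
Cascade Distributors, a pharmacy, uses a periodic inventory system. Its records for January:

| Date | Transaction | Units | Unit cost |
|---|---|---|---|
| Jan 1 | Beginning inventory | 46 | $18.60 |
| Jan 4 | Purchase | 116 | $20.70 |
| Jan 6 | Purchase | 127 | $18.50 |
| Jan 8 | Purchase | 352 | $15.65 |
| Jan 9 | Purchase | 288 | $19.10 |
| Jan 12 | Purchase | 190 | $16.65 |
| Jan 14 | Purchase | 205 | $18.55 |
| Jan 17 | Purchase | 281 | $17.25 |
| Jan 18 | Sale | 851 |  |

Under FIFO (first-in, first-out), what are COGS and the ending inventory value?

Jan 18, 851 sold [FIFO — oldest first]: 46 @ $18.60 + 116 @ $20.70 + 127 @ $18.50 + 352 @ $15.65 + 210 @ $19.10 = $15,126.10
Ending inventory: 78 @ $19.10 + 190 @ $16.65 + 205 @ $18.55 + 281 @ $17.25 = $13,303.30

COGS = $15,126.10; ending inventory = $13,303.30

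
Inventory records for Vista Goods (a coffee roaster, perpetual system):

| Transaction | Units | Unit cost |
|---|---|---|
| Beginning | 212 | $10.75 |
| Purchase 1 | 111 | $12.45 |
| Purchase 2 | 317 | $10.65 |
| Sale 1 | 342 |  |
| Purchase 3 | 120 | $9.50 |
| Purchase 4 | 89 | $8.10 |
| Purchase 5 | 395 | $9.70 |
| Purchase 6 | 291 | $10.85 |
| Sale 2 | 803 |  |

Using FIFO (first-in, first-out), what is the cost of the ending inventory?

Sale 1 (342) [FIFO — oldest first]: 212 @ $10.75 + 111 @ $12.45 + 19 @ $10.65 = $3,863.30
Sale 2 (803) [FIFO — oldest first]: 298 @ $10.65 + 120 @ $9.50 + 89 @ $8.10 + 296 @ $9.70 = $7,905.80
Total COGS = $3,863.30 + $7,905.80 = $11,769.10
Ending inventory: 99 @ $9.70 + 291 @ $10.85 = $4,117.65
Check: goods available $15,886.75 = COGS $11,769.10 + ending $4,117.65

Ending inventory = $4,117.65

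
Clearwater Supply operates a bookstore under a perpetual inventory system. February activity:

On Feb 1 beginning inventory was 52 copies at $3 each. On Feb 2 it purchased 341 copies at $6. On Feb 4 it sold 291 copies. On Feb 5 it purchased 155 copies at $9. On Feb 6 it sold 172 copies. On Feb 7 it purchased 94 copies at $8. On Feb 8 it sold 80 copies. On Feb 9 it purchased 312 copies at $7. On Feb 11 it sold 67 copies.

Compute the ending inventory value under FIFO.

Ending inventory = $2,440

Feb 4, 291 sold [FIFO — oldest first]: 52 @ $3 + 239 @ $6 = $1,590
Feb 6, 172 sold [FIFO — oldest first]: 102 @ $6 + 70 @ $9 = $1,242
Feb 8, 80 sold [FIFO — oldest first]: 80 @ $9 = $720
Feb 11, 67 sold [FIFO — oldest first]: 5 @ $9 + 62 @ $8 = $541
Total COGS = $1,590 + $1,242 + $720 + $541 = $4,093
Ending inventory: 32 @ $8 + 312 @ $7 = $2,440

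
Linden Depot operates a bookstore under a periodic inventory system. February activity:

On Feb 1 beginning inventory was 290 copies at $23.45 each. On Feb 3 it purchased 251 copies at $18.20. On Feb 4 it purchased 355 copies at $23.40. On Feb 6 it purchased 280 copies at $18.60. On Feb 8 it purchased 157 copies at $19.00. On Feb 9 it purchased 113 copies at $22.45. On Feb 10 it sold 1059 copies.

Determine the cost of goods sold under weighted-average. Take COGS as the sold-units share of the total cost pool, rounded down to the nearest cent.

COGS = $22,266.50

Feb 10, sell 1059: 1059/1446 × $30,403.55 → $22,266.50
Ending inventory (cost pool remaining) = $8,137.05
Check: goods available $30,403.55 = COGS $22,266.50 + ending $8,137.05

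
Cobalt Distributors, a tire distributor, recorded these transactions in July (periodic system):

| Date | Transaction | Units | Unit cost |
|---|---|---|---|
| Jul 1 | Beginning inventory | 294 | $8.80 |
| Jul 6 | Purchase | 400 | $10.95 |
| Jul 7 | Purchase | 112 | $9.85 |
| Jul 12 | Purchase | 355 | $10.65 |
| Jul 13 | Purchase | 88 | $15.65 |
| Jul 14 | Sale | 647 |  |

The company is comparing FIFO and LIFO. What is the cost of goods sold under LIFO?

FIFO COGS: 294 @ $8.80 + 353 @ $10.95 = $6,452.55
LIFO COGS: 88 @ $15.65 + 355 @ $10.65 + 112 @ $9.85 + 92 @ $10.95 = $7,268.55

COGS = $7,268.55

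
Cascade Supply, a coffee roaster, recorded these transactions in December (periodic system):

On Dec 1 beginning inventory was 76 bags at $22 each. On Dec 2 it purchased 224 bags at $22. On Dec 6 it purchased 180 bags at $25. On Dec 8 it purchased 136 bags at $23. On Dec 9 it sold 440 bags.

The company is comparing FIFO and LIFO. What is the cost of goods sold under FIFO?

FIFO COGS: 76 @ $22 + 224 @ $22 + 140 @ $25 = $10,100
LIFO COGS: 136 @ $23 + 180 @ $25 + 124 @ $22 = $10,356

COGS = $10,100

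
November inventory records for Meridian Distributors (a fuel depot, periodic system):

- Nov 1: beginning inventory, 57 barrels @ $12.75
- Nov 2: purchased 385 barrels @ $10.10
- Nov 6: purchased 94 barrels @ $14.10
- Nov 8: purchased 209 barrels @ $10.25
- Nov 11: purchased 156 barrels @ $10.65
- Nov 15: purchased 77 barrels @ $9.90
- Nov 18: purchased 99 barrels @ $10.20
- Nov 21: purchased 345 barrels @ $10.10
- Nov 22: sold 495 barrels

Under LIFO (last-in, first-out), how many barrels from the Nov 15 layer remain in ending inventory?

Nov 22, 495 sold [LIFO — newest first]: 345 @ $10.10 + 99 @ $10.20 + 51 @ $9.90 = $4,999.20
Ending inventory: 57 @ $12.75 + 385 @ $10.10 + 94 @ $14.10 + 209 @ $10.25 + 156 @ $10.65 + 26 @ $9.90 = $10,001.70

26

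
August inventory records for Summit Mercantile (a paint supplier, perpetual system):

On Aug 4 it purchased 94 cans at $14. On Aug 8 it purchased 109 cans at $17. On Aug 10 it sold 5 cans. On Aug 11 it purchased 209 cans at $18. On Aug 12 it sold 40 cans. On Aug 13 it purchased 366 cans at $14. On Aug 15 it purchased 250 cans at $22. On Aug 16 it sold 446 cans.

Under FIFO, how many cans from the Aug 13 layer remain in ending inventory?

287

Aug 10, 5 sold [FIFO — oldest first]: 5 @ $14 = $70
Aug 12, 40 sold [FIFO — oldest first]: 40 @ $14 = $560
Aug 16, 446 sold [FIFO — oldest first]: 49 @ $14 + 109 @ $17 + 209 @ $18 + 79 @ $14 = $7,407
Total COGS = $70 + $560 + $7,407 = $8,037
Ending inventory: 287 @ $14 + 250 @ $22 = $9,518
Check: goods available $17,555 = COGS $8,037 + ending $9,518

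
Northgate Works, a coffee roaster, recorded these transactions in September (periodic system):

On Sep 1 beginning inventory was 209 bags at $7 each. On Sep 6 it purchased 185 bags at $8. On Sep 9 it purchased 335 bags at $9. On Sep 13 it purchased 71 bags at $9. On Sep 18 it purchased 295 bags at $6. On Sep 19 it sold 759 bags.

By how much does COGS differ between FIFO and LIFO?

FIFO COGS: 209 @ $7 + 185 @ $8 + 335 @ $9 + 30 @ $9 = $6,228
LIFO COGS: 295 @ $6 + 71 @ $9 + 335 @ $9 + 58 @ $8 = $5,888
Difference = |$6,228 − $5,888| = $340

$340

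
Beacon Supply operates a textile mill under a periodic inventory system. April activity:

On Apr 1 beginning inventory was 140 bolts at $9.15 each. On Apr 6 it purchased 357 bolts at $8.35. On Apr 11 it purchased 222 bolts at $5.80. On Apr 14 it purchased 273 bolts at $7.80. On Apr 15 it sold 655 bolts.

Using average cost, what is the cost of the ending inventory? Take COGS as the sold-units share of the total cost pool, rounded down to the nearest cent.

Ending inventory = $2,608.68

Apr 15, sell 655: 655/992 × $7,678.95 → $5,070.27
Ending inventory (cost pool remaining) = $2,608.68
Check: goods available $7,678.95 = COGS $5,070.27 + ending $2,608.68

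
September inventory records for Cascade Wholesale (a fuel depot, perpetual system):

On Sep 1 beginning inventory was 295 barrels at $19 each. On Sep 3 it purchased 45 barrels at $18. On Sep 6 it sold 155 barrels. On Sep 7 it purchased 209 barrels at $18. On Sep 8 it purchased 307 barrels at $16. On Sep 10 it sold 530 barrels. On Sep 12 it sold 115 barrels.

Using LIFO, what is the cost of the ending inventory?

Sep 6, 155 sold [LIFO — newest first]: 45 @ $18 + 110 @ $19 = $2,900
Sep 10, 530 sold [LIFO — newest first]: 307 @ $16 + 209 @ $18 + 14 @ $19 = $8,940
Sep 12, 115 sold [LIFO — newest first]: 115 @ $19 = $2,185
Total COGS = $2,900 + $8,940 + $2,185 = $14,025
Ending inventory: 56 @ $19 = $1,064
Check: goods available $15,089 = COGS $14,025 + ending $1,064

Ending inventory = $1,064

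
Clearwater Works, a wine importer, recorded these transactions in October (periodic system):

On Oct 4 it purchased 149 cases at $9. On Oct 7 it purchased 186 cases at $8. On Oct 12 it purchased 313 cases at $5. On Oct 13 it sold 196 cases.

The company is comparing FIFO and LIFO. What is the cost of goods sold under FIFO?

COGS = $1,717

FIFO COGS: 149 @ $9 + 47 @ $8 = $1,717
LIFO COGS: 196 @ $5 = $980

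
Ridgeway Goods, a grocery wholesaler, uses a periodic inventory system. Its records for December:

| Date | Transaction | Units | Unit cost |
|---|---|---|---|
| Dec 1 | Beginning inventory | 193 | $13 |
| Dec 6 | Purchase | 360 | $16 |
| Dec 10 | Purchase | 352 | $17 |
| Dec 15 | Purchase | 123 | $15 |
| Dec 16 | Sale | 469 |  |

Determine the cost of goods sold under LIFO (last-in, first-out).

COGS = $7,727

Dec 16, 469 sold [LIFO — newest first]: 123 @ $15 + 346 @ $17 = $7,727
Ending inventory: 193 @ $13 + 360 @ $16 + 6 @ $17 = $8,371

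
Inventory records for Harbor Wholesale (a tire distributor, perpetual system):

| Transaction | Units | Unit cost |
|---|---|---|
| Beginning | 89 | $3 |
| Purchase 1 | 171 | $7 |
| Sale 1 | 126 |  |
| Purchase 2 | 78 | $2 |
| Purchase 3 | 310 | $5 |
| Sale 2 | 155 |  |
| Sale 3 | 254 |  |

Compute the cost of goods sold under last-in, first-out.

COGS = $2,735

Sale 1 (126) [LIFO — newest first]: 126 @ $7 = $882
Sale 2 (155) [LIFO — newest first]: 155 @ $5 = $775
Sale 3 (254) [LIFO — newest first]: 155 @ $5 + 78 @ $2 + 21 @ $7 = $1,078
Total COGS = $882 + $775 + $1,078 = $2,735
Ending inventory: 89 @ $3 + 24 @ $7 = $435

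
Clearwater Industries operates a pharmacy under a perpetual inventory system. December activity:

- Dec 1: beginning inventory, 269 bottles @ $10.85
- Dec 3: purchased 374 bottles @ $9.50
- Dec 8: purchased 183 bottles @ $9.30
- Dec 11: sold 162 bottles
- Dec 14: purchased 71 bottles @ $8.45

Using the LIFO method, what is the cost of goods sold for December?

Dec 11, 162 sold [LIFO — newest first]: 162 @ $9.30 = $1,506.60
Ending inventory: 269 @ $10.85 + 374 @ $9.50 + 21 @ $9.30 + 71 @ $8.45 = $7,266.90

COGS = $1,506.60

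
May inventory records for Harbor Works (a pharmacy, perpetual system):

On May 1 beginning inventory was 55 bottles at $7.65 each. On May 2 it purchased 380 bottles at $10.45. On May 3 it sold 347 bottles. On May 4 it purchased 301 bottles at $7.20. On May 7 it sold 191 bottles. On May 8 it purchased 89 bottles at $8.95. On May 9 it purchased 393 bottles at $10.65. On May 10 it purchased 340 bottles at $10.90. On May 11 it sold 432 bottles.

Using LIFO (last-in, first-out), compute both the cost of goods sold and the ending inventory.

May 3, 347 sold [LIFO — newest first]: 347 @ $10.45 = $3,626.15
May 7, 191 sold [LIFO — newest first]: 191 @ $7.20 = $1,375.20
May 11, 432 sold [LIFO — newest first]: 340 @ $10.90 + 92 @ $10.65 = $4,685.80
Total COGS = $3,626.15 + $1,375.20 + $4,685.80 = $9,687.15
Ending inventory: 55 @ $7.65 + 33 @ $10.45 + 110 @ $7.20 + 89 @ $8.95 + 301 @ $10.65 = $5,559.80

COGS = $9,687.15; ending inventory = $5,559.80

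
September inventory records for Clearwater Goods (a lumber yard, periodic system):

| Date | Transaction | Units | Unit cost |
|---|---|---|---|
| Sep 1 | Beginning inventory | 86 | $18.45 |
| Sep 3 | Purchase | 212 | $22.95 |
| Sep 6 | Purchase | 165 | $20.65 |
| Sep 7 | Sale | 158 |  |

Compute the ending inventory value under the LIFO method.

Ending inventory = $6,596.65

Sep 7, 158 sold [LIFO — newest first]: 158 @ $20.65 = $3,262.70
Ending inventory: 86 @ $18.45 + 212 @ $22.95 + 7 @ $20.65 = $6,596.65
Check: goods available $9,859.35 = COGS $3,262.70 + ending $6,596.65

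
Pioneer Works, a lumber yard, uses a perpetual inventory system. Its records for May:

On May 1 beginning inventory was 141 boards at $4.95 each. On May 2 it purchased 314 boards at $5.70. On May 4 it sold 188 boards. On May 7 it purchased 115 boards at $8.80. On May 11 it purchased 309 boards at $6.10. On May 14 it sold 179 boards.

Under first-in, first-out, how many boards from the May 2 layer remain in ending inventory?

May 4, 188 sold [FIFO — oldest first]: 141 @ $4.95 + 47 @ $5.70 = $965.85
May 14, 179 sold [FIFO — oldest first]: 179 @ $5.70 = $1,020.30
Total COGS = $965.85 + $1,020.30 = $1,986.15
Ending inventory: 88 @ $5.70 + 115 @ $8.80 + 309 @ $6.10 = $3,398.50
Check: goods available $5,384.65 = COGS $1,986.15 + ending $3,398.50

88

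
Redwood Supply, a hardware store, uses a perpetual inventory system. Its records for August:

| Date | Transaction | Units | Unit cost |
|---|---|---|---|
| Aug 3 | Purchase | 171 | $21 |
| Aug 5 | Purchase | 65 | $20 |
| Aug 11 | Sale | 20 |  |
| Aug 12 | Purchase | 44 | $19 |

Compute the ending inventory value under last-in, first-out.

Ending inventory = $5,327

Aug 11, 20 sold [LIFO — newest first]: 20 @ $20 = $400
Ending inventory: 171 @ $21 + 45 @ $20 + 44 @ $19 = $5,327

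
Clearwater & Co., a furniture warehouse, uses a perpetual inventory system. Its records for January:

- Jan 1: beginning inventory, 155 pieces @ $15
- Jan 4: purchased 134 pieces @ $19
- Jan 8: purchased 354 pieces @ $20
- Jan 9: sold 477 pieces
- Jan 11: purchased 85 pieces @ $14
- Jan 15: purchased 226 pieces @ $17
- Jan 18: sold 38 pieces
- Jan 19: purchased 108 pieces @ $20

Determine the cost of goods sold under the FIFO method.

COGS = $9,391

Jan 9, 477 sold [FIFO — oldest first]: 155 @ $15 + 134 @ $19 + 188 @ $20 = $8,631
Jan 18, 38 sold [FIFO — oldest first]: 38 @ $20 = $760
Total COGS = $8,631 + $760 = $9,391
Ending inventory: 128 @ $20 + 85 @ $14 + 226 @ $17 + 108 @ $20 = $9,752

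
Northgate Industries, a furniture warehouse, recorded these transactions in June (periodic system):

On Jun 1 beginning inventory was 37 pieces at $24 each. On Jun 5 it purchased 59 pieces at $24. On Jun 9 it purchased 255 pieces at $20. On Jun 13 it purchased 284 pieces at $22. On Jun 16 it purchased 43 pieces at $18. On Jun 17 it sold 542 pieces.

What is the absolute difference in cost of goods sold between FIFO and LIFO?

$284

FIFO COGS: 37 @ $24 + 59 @ $24 + 255 @ $20 + 191 @ $22 = $11,606
LIFO COGS: 43 @ $18 + 284 @ $22 + 215 @ $20 = $11,322
Difference = |$11,606 − $11,322| = $284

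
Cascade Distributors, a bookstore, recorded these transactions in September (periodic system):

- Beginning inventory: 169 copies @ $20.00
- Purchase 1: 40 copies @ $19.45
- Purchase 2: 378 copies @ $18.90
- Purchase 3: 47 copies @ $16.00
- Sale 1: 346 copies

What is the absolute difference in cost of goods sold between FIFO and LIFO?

FIFO COGS: 169 @ $20.00 + 40 @ $19.45 + 137 @ $18.90 = $6,747.30
LIFO COGS: 47 @ $16.00 + 299 @ $18.90 = $6,403.10
Difference = |$6,747.30 − $6,403.10| = $344.20

$344.20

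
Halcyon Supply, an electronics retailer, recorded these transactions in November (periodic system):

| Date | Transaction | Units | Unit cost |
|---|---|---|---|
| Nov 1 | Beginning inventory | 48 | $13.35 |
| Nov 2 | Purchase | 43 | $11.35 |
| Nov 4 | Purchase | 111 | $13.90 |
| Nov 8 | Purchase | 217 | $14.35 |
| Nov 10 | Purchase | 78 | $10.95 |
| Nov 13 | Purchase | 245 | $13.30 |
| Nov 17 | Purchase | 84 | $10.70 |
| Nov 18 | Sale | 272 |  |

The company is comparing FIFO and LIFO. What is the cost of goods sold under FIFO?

FIFO COGS: 48 @ $13.35 + 43 @ $11.35 + 111 @ $13.90 + 70 @ $14.35 = $3,676.25
LIFO COGS: 84 @ $10.70 + 188 @ $13.30 = $3,399.20

COGS = $3,676.25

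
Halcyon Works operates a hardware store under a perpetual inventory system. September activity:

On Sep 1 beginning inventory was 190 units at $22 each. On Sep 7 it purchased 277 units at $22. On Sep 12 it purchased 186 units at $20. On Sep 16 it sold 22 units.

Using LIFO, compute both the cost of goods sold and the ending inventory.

Sep 16, 22 sold [LIFO — newest first]: 22 @ $20 = $440
Ending inventory: 190 @ $22 + 277 @ $22 + 164 @ $20 = $13,554

COGS = $440; ending inventory = $13,554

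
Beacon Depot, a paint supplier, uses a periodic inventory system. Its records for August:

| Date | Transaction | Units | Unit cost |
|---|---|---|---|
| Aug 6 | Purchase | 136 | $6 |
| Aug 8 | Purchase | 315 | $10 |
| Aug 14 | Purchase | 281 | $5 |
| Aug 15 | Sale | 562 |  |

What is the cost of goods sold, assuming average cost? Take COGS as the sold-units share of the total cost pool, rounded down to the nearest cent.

COGS = $4,123.63

Aug 15, sell 562: 562/732 × $5,371.00 → $4,123.63
Ending inventory (cost pool remaining) = $1,247.37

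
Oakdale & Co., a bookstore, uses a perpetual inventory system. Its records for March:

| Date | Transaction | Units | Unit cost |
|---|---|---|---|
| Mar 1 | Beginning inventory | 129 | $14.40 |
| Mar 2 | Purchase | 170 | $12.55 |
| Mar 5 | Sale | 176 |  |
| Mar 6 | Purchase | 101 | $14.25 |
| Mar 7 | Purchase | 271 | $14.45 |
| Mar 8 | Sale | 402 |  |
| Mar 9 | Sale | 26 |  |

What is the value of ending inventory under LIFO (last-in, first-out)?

Mar 5, 176 sold [LIFO — newest first]: 170 @ $12.55 + 6 @ $14.40 = $2,219.90
Mar 8, 402 sold [LIFO — newest first]: 271 @ $14.45 + 101 @ $14.25 + 30 @ $14.40 = $5,787.20
Mar 9, 26 sold [LIFO — newest first]: 26 @ $14.40 = $374.40
Total COGS = $2,219.90 + $5,787.20 + $374.40 = $8,381.50
Ending inventory: 67 @ $14.40 = $964.80

Ending inventory = $964.80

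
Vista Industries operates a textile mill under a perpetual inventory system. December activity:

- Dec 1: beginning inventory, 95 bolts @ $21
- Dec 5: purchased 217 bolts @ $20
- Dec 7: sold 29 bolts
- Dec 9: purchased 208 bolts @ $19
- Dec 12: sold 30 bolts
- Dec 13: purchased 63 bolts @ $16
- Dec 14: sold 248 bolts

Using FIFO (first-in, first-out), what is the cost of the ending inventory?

Ending inventory = $5,060

Dec 7, 29 sold [FIFO — oldest first]: 29 @ $21 = $609
Dec 12, 30 sold [FIFO — oldest first]: 30 @ $21 = $630
Dec 14, 248 sold [FIFO — oldest first]: 36 @ $21 + 212 @ $20 = $4,996
Total COGS = $609 + $630 + $4,996 = $6,235
Ending inventory: 5 @ $20 + 208 @ $19 + 63 @ $16 = $5,060
Check: goods available $11,295 = COGS $6,235 + ending $5,060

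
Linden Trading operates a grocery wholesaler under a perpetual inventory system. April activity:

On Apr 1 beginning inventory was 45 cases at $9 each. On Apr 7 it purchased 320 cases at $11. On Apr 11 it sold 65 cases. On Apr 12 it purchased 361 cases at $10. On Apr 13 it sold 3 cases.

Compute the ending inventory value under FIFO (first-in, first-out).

Ending inventory = $6,877

Apr 11, 65 sold [FIFO — oldest first]: 45 @ $9 + 20 @ $11 = $625
Apr 13, 3 sold [FIFO — oldest first]: 3 @ $11 = $33
Total COGS = $625 + $33 = $658
Ending inventory: 297 @ $11 + 361 @ $10 = $6,877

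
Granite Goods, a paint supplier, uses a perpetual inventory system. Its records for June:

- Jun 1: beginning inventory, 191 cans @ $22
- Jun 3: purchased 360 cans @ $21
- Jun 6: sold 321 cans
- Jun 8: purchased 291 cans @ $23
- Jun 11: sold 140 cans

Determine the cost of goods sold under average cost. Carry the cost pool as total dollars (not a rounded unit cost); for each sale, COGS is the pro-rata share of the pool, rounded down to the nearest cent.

After Jun 1: 191 on hand, pool $4,202.00 (≈ $22.0000 each)
After Jun 3: 551 on hand, pool $11,762.00 (≈ $21.3466 each)
Jun 6, sell 321: 321/551 × $11,762.00 → $6,852.27
After Jun 8: 521 on hand, pool $11,602.73 (≈ $22.2701 each)
Jun 11, sell 140: 140/521 × $11,602.73 → $3,117.81
Total COGS = $6,852.27 + $3,117.81 = $9,970.08
Ending inventory (cost pool remaining) = $8,484.92

COGS = $9,970.08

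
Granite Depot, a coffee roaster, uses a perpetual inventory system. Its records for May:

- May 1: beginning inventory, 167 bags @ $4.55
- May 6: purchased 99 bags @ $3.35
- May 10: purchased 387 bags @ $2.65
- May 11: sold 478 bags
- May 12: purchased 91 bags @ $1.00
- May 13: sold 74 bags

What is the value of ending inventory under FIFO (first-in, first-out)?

May 11, 478 sold [FIFO — oldest first]: 167 @ $4.55 + 99 @ $3.35 + 212 @ $2.65 = $1,653.30
May 13, 74 sold [FIFO — oldest first]: 74 @ $2.65 = $196.10
Total COGS = $1,653.30 + $196.10 = $1,849.40
Ending inventory: 101 @ $2.65 + 91 @ $1.00 = $358.65

Ending inventory = $358.65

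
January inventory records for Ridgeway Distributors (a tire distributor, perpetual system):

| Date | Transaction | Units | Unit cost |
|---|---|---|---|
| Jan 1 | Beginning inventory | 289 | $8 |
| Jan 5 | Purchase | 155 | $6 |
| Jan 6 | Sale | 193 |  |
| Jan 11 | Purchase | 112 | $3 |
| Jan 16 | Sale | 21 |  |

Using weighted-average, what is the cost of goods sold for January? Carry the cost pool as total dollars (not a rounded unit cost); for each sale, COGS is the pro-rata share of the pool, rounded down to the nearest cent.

COGS = $1,534.70

After Jan 1: 289 on hand, pool $2,312.00 (≈ $8.0000 each)
After Jan 5: 444 on hand, pool $3,242.00 (≈ $7.3018 each)
Jan 6, sell 193: 193/444 × $3,242.00 → $1,409.24
After Jan 11: 363 on hand, pool $2,168.76 (≈ $5.9745 each)
Jan 16, sell 21: 21/363 × $2,168.76 → $125.46
Total COGS = $1,409.24 + $125.46 = $1,534.70
Ending inventory (cost pool remaining) = $2,043.30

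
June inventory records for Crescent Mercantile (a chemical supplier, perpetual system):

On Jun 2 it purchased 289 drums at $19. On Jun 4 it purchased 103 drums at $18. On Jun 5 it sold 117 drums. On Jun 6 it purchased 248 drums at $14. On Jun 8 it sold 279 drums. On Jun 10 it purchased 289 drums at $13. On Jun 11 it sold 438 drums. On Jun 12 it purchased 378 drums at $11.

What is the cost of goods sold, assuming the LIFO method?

Jun 5, 117 sold [LIFO — newest first]: 103 @ $18 + 14 @ $19 = $2,120
Jun 8, 279 sold [LIFO — newest first]: 248 @ $14 + 31 @ $19 = $4,061
Jun 11, 438 sold [LIFO — newest first]: 289 @ $13 + 149 @ $19 = $6,588
Total COGS = $2,120 + $4,061 + $6,588 = $12,769
Ending inventory: 95 @ $19 + 378 @ $11 = $5,963

COGS = $12,769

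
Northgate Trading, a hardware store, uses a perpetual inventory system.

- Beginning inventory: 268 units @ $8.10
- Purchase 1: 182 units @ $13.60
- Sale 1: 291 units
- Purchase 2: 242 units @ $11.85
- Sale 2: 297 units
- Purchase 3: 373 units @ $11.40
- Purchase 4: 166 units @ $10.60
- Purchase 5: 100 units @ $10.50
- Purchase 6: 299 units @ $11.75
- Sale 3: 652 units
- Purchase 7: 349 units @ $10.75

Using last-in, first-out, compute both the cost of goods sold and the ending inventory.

Sale 1 (291) [LIFO — newest first]: 182 @ $13.60 + 109 @ $8.10 = $3,358.10
Sale 2 (297) [LIFO — newest first]: 242 @ $11.85 + 55 @ $8.10 = $3,313.20
Sale 3 (652) [LIFO — newest first]: 299 @ $11.75 + 100 @ $10.50 + 166 @ $10.60 + 87 @ $11.40 = $7,314.65
Total COGS = $3,358.10 + $3,313.20 + $7,314.65 = $13,985.95
Ending inventory: 104 @ $8.10 + 286 @ $11.40 + 349 @ $10.75 = $7,854.55
Check: goods available $21,840.50 = COGS $13,985.95 + ending $7,854.55

COGS = $13,985.95; ending inventory = $7,854.55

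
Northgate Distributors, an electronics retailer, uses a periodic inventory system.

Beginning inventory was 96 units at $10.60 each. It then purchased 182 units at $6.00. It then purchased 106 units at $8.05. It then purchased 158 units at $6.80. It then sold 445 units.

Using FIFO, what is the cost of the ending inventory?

Sale 1 (445) [FIFO — oldest first]: 96 @ $10.60 + 182 @ $6.00 + 106 @ $8.05 + 61 @ $6.80 = $3,377.70
Ending inventory: 97 @ $6.80 = $659.60
Check: goods available $4,037.30 = COGS $3,377.70 + ending $659.60

Ending inventory = $659.60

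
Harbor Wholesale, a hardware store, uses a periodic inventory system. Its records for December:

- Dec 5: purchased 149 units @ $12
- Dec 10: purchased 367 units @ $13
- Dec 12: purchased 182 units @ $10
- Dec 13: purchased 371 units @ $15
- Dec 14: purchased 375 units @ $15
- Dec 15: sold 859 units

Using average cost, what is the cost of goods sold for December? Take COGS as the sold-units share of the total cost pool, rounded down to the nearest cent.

COGS = $11,641.11

Dec 15, sell 859: 859/1444 × $19,569.00 → $11,641.11
Ending inventory (cost pool remaining) = $7,927.89
Check: goods available $19,569.00 = COGS $11,641.11 + ending $7,927.89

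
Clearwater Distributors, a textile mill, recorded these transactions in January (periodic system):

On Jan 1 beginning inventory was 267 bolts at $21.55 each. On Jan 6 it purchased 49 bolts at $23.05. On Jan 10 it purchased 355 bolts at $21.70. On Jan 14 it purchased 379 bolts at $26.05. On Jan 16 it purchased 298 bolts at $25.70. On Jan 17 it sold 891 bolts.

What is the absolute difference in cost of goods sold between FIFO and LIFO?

$1,857.55

FIFO COGS: 267 @ $21.55 + 49 @ $23.05 + 355 @ $21.70 + 220 @ $26.05 = $20,317.80
LIFO COGS: 298 @ $25.70 + 379 @ $26.05 + 214 @ $21.70 = $22,175.35
Difference = |$20,317.80 − $22,175.35| = $1,857.55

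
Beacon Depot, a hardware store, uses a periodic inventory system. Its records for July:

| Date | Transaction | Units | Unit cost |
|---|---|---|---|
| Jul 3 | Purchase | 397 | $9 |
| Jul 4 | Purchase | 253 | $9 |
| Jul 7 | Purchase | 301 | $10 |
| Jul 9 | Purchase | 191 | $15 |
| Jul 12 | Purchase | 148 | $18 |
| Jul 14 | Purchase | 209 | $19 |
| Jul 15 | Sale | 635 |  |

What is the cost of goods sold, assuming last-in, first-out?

Jul 15, 635 sold [LIFO — newest first]: 209 @ $19 + 148 @ $18 + 191 @ $15 + 87 @ $10 = $10,370
Ending inventory: 397 @ $9 + 253 @ $9 + 214 @ $10 = $7,990
Check: goods available $18,360 = COGS $10,370 + ending $7,990

COGS = $10,370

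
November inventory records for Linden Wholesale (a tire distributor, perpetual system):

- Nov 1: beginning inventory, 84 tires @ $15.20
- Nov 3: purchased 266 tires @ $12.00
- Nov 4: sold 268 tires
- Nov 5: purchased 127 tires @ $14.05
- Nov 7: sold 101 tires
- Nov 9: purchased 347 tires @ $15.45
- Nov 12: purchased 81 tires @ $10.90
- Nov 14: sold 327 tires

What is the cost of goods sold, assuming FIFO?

Nov 4, 268 sold [FIFO — oldest first]: 84 @ $15.20 + 184 @ $12.00 = $3,484.80
Nov 7, 101 sold [FIFO — oldest first]: 82 @ $12.00 + 19 @ $14.05 = $1,250.95
Nov 14, 327 sold [FIFO — oldest first]: 108 @ $14.05 + 219 @ $15.45 = $4,900.95
Total COGS = $3,484.80 + $1,250.95 + $4,900.95 = $9,636.70
Ending inventory: 128 @ $15.45 + 81 @ $10.90 = $2,860.50
Check: goods available $12,497.20 = COGS $9,636.70 + ending $2,860.50

COGS = $9,636.70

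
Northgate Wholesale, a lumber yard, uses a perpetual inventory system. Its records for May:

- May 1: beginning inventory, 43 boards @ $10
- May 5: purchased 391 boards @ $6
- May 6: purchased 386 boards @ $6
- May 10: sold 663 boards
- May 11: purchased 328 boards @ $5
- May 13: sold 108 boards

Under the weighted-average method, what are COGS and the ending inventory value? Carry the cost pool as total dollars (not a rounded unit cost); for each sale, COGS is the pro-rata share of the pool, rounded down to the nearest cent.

COGS = $4,699.35; ending inventory = $2,032.65

After May 1: 43 on hand, pool $430.00 (≈ $10.0000 each)
After May 5: 434 on hand, pool $2,776.00 (≈ $6.3963 each)
After May 6: 820 on hand, pool $5,092.00 (≈ $6.2098 each)
May 10, sell 663: 663/820 × $5,092.00 → $4,117.06
After May 11: 485 on hand, pool $2,614.94 (≈ $5.3916 each)
May 13, sell 108: 108/485 × $2,614.94 → $582.29
Total COGS = $4,117.06 + $582.29 = $4,699.35
Ending inventory (cost pool remaining) = $2,032.65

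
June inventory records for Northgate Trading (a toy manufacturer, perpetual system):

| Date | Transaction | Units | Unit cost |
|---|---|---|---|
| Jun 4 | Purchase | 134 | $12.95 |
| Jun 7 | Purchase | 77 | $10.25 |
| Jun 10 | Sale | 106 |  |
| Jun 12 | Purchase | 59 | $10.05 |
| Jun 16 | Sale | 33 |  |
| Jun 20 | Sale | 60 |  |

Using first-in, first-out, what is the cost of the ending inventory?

Jun 10, 106 sold [FIFO — oldest first]: 106 @ $12.95 = $1,372.70
Jun 16, 33 sold [FIFO — oldest first]: 28 @ $12.95 + 5 @ $10.25 = $413.85
Jun 20, 60 sold [FIFO — oldest first]: 60 @ $10.25 = $615.00
Total COGS = $1,372.70 + $413.85 + $615.00 = $2,401.55
Ending inventory: 12 @ $10.25 + 59 @ $10.05 = $715.95

Ending inventory = $715.95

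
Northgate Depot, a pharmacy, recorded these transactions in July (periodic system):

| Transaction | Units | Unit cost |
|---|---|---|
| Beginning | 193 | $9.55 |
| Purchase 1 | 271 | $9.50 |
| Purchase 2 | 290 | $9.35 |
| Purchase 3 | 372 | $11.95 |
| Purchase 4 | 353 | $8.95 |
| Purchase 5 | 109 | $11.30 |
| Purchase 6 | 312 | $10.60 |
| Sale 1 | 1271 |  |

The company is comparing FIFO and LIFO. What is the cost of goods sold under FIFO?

FIFO COGS: 193 @ $9.55 + 271 @ $9.50 + 290 @ $9.35 + 372 @ $11.95 + 145 @ $8.95 = $12,872.30
LIFO COGS: 312 @ $10.60 + 109 @ $11.30 + 353 @ $8.95 + 372 @ $11.95 + 125 @ $9.35 = $13,312.40

COGS = $12,872.30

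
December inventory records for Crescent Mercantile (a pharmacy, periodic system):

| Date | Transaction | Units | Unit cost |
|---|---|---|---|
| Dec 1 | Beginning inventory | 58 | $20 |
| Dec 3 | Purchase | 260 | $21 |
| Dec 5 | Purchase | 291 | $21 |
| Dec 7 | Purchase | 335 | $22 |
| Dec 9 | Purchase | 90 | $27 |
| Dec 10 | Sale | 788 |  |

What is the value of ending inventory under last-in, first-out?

Ending inventory = $5,108

Dec 10, 788 sold [LIFO — newest first]: 90 @ $27 + 335 @ $22 + 291 @ $21 + 72 @ $21 = $17,423
Ending inventory: 58 @ $20 + 188 @ $21 = $5,108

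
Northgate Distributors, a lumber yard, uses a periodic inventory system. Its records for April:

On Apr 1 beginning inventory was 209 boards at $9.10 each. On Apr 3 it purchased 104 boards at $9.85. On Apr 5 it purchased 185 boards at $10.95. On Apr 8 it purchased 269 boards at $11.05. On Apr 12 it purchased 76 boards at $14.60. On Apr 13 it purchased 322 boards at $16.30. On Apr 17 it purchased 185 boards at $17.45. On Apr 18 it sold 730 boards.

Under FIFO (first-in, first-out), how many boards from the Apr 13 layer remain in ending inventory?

Apr 18, 730 sold [FIFO — oldest first]: 209 @ $9.10 + 104 @ $9.85 + 185 @ $10.95 + 232 @ $11.05 = $7,515.65
Ending inventory: 37 @ $11.05 + 76 @ $14.60 + 322 @ $16.30 + 185 @ $17.45 = $9,995.30
Check: goods available $17,510.95 = COGS $7,515.65 + ending $9,995.30

322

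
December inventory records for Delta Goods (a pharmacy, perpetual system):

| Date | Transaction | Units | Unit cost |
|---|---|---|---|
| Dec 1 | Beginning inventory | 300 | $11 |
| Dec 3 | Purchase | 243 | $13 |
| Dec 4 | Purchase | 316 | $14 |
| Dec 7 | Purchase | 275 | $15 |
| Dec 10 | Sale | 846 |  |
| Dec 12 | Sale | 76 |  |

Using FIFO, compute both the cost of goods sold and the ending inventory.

Dec 10, 846 sold [FIFO — oldest first]: 300 @ $11 + 243 @ $13 + 303 @ $14 = $10,701
Dec 12, 76 sold [FIFO — oldest first]: 13 @ $14 + 63 @ $15 = $1,127
Total COGS = $10,701 + $1,127 = $11,828
Ending inventory: 212 @ $15 = $3,180
Check: goods available $15,008 = COGS $11,828 + ending $3,180

COGS = $11,828; ending inventory = $3,180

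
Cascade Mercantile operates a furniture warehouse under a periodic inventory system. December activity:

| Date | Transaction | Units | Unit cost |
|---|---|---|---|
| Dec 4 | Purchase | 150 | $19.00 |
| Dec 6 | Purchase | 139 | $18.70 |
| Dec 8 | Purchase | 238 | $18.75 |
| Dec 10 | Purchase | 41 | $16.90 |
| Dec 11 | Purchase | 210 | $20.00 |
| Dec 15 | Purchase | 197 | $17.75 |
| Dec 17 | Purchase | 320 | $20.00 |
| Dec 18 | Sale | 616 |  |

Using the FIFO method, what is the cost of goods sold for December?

Dec 18, 616 sold [FIFO — oldest first]: 150 @ $19.00 + 139 @ $18.70 + 238 @ $18.75 + 41 @ $16.90 + 48 @ $20.00 = $11,564.70
Ending inventory: 162 @ $20.00 + 197 @ $17.75 + 320 @ $20.00 = $13,136.75

COGS = $11,564.70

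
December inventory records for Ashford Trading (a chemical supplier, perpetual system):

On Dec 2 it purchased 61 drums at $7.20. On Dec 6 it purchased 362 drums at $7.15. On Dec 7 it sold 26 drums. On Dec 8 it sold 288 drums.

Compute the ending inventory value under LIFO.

Ending inventory = $782.40

Dec 7, 26 sold [LIFO — newest first]: 26 @ $7.15 = $185.90
Dec 8, 288 sold [LIFO — newest first]: 288 @ $7.15 = $2,059.20
Total COGS = $185.90 + $2,059.20 = $2,245.10
Ending inventory: 61 @ $7.20 + 48 @ $7.15 = $782.40
Check: goods available $3,027.50 = COGS $2,245.10 + ending $782.40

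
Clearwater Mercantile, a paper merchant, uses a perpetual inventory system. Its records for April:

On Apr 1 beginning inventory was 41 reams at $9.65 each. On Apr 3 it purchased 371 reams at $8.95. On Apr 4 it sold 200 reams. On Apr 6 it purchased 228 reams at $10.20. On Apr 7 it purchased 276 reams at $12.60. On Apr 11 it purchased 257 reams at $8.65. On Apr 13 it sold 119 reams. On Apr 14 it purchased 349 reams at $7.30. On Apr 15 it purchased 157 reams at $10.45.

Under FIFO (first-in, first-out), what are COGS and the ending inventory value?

Apr 4, 200 sold [FIFO — oldest first]: 41 @ $9.65 + 159 @ $8.95 = $1,818.70
Apr 13, 119 sold [FIFO — oldest first]: 119 @ $8.95 = $1,065.05
Total COGS = $1,818.70 + $1,065.05 = $2,883.75
Ending inventory: 93 @ $8.95 + 228 @ $10.20 + 276 @ $12.60 + 257 @ $8.65 + 349 @ $7.30 + 157 @ $10.45 = $13,046.95

COGS = $2,883.75; ending inventory = $13,046.95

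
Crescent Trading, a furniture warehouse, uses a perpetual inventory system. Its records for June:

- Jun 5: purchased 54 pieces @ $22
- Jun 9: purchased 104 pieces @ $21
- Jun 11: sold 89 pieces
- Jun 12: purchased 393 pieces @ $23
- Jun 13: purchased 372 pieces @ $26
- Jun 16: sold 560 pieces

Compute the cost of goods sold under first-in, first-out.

COGS = $14,959

Jun 11, 89 sold [FIFO — oldest first]: 54 @ $22 + 35 @ $21 = $1,923
Jun 16, 560 sold [FIFO — oldest first]: 69 @ $21 + 393 @ $23 + 98 @ $26 = $13,036
Total COGS = $1,923 + $13,036 = $14,959
Ending inventory: 274 @ $26 = $7,124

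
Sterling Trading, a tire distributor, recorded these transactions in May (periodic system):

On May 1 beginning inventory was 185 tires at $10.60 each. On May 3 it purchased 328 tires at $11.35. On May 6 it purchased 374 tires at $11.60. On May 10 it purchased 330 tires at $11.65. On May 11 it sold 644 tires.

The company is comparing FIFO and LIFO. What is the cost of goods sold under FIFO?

COGS = $7,203.40

FIFO COGS: 185 @ $10.60 + 328 @ $11.35 + 131 @ $11.60 = $7,203.40
LIFO COGS: 330 @ $11.65 + 314 @ $11.60 = $7,486.90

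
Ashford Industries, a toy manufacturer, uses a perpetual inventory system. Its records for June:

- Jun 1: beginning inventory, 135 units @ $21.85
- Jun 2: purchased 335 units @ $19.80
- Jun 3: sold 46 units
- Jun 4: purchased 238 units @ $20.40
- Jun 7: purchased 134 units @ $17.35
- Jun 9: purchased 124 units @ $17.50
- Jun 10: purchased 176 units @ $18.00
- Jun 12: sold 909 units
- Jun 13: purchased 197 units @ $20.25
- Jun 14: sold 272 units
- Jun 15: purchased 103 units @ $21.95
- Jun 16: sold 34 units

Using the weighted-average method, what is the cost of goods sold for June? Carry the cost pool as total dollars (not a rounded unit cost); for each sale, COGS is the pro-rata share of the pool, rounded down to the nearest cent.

COGS = $24,581.47

After Jun 1: 135 on hand, pool $2,949.75 (≈ $21.8500 each)
After Jun 2: 470 on hand, pool $9,582.75 (≈ $20.3888 each)
Jun 3, sell 46: 46/470 × $9,582.75 → $937.88
After Jun 4: 662 on hand, pool $13,500.07 (≈ $20.3929 each)
After Jun 7: 796 on hand, pool $15,824.97 (≈ $19.8806 each)
After Jun 9: 920 on hand, pool $17,994.97 (≈ $19.5597 each)
After Jun 10: 1096 on hand, pool $21,162.97 (≈ $19.3093 each)
Jun 12, sell 909: 909/1096 × $21,162.97 → $17,552.13
After Jun 13: 384 on hand, pool $7,600.09 (≈ $19.7919 each)
Jun 14, sell 272: 272/384 × $7,600.09 → $5,383.39
After Jun 15: 215 on hand, pool $4,477.55 (≈ $20.8258 each)
Jun 16, sell 34: 34/215 × $4,477.55 → $708.07
Total COGS = $937.88 + $17,552.13 + $5,383.39 + $708.07 = $24,581.47
Ending inventory (cost pool remaining) = $3,769.48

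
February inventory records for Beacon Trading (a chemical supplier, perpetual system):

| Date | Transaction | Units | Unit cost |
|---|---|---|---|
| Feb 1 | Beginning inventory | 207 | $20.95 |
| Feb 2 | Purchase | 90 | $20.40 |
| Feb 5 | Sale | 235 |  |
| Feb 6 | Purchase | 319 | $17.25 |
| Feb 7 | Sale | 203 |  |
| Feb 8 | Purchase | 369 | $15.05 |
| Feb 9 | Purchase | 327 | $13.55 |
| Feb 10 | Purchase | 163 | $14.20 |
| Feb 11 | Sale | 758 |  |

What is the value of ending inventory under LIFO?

Feb 5, 235 sold [LIFO — newest first]: 90 @ $20.40 + 145 @ $20.95 = $4,873.75
Feb 7, 203 sold [LIFO — newest first]: 203 @ $17.25 = $3,501.75
Feb 11, 758 sold [LIFO — newest first]: 163 @ $14.20 + 327 @ $13.55 + 268 @ $15.05 = $10,778.85
Total COGS = $4,873.75 + $3,501.75 + $10,778.85 = $19,154.35
Ending inventory: 62 @ $20.95 + 116 @ $17.25 + 101 @ $15.05 = $4,819.95

Ending inventory = $4,819.95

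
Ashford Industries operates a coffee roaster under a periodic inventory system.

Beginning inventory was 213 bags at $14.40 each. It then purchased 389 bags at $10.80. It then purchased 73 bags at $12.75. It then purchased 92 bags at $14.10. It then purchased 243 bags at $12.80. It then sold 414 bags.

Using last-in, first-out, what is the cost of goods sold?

COGS = $5,403.15

Sale 1 (414) [LIFO — newest first]: 243 @ $12.80 + 92 @ $14.10 + 73 @ $12.75 + 6 @ $10.80 = $5,403.15
Ending inventory: 213 @ $14.40 + 383 @ $10.80 = $7,203.60
Check: goods available $12,606.75 = COGS $5,403.15 + ending $7,203.60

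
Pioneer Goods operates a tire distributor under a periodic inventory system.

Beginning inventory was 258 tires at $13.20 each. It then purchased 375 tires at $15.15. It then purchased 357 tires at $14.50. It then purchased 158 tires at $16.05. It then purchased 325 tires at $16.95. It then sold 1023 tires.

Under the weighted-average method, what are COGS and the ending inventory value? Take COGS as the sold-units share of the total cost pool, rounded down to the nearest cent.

COGS = $15,492.92; ending inventory = $6,815.08

Sale 1, sell 1023: 1023/1473 × $22,308.00 → $15,492.92
Ending inventory (cost pool remaining) = $6,815.08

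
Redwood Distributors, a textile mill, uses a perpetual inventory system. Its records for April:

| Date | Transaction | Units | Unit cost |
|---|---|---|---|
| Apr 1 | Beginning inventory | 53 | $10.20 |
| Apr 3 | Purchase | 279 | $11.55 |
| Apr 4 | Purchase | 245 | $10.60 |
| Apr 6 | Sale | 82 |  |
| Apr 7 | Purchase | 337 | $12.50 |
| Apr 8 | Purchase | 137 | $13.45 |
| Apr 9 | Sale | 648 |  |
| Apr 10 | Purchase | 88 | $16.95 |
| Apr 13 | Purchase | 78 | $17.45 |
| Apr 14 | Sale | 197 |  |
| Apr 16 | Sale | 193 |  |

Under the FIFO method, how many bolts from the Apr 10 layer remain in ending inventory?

Apr 6, 82 sold [FIFO — oldest first]: 53 @ $10.20 + 29 @ $11.55 = $875.55
Apr 9, 648 sold [FIFO — oldest first]: 250 @ $11.55 + 245 @ $10.60 + 153 @ $12.50 = $7,397.00
Apr 14, 197 sold [FIFO — oldest first]: 184 @ $12.50 + 13 @ $13.45 = $2,474.85
Apr 16, 193 sold [FIFO — oldest first]: 124 @ $13.45 + 69 @ $16.95 = $2,837.35
Total COGS = $875.55 + $7,397.00 + $2,474.85 + $2,837.35 = $13,584.75
Ending inventory: 19 @ $16.95 + 78 @ $17.45 = $1,683.15
Check: goods available $15,267.90 = COGS $13,584.75 + ending $1,683.15

19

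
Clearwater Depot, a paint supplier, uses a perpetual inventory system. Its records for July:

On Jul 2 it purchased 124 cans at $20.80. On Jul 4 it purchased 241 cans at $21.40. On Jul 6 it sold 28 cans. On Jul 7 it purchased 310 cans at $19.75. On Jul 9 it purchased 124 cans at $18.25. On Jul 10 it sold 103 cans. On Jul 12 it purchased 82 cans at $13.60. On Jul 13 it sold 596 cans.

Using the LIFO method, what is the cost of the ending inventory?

Ending inventory = $3,221.20

Jul 6, 28 sold [LIFO — newest first]: 28 @ $21.40 = $599.20
Jul 10, 103 sold [LIFO — newest first]: 103 @ $18.25 = $1,879.75
Jul 13, 596 sold [LIFO — newest first]: 82 @ $13.60 + 21 @ $18.25 + 310 @ $19.75 + 183 @ $21.40 = $11,537.15
Total COGS = $599.20 + $1,879.75 + $11,537.15 = $14,016.10
Ending inventory: 124 @ $20.80 + 30 @ $21.40 = $3,221.20
Check: goods available $17,237.30 = COGS $14,016.10 + ending $3,221.20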